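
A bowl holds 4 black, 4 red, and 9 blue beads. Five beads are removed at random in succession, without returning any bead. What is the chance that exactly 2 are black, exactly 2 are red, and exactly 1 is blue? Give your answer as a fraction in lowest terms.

81/1547

Unordered draws without replacement: count favorable combinations over C(17,5).
Favorable = C(4,2) · C(4,2) · C(9,1) = 324; total = C(17,5) = 6188.
P = 324/6188 = 81/1547 ≈ 0.0524.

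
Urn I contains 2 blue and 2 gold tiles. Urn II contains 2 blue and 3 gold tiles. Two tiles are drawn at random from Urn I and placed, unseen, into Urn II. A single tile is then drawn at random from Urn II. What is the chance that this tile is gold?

Condition on how many of the transferred tiles are gold (from Urn I: 2 gold of 4; then Urn II has 7 total).
  0 gold: C(2,0)C(2,2)/C(4,2) = 1/6; then P = 3/7
  1 gold: C(2,1)C(2,1)/C(4,2) = 2/3; then P = 4/7
  2 gold: C(2,2)C(2,0)/C(4,2) = 1/6; then P = 5/7
P(gold from Urn II) = 4/7 ≈ 0.5714.

4/7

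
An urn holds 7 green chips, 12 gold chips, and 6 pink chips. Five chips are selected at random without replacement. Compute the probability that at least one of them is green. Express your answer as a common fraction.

1061/1265

Use the complement: P(at least one green) = 1 − P(no green).
P(none) = C(18,5)/C(25,5) = 8568/53130.
So P = 1 − 8568/53130 = 1061/1265 ≈ 0.8387.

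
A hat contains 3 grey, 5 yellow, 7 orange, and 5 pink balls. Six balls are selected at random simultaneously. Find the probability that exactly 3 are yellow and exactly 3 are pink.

5/1938

Unordered draws without replacement: count favorable combinations over C(20,6).
Favorable = C(3,0) · C(5,3) · C(7,0) · C(5,3) = 100; total = C(20,6) = 38760.
P = 100/38760 = 5/1938 ≈ 0.0026.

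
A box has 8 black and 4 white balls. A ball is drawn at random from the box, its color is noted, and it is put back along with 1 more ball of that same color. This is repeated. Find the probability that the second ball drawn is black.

2/3

Condition on the first draw. If first is black (prob 8/12), second-black has prob (9)/(13); if not (prob 4/12), it has prob 8/(13).
P = (8/12)·(9/13) + (4/12)·(8/13) = 2/3 ≈ 0.6667.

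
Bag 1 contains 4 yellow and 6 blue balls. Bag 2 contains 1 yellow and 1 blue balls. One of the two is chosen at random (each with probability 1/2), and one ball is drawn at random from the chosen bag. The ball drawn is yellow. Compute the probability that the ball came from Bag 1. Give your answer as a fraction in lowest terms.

P(yellow | Bag 1) = 2/5; P(yellow | Bag 2) = 1/2.
P(yellow) = 1/2·2/5 + 1/2·1/2 = 9/20.
By Bayes' rule, P(Bag 1 | yellow) = 1/5 / 9/20 = 4/9 ≈ 0.4444.

4/9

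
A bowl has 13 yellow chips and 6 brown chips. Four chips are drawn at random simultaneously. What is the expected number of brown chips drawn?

By linearity of expectation, E[X] = Σ P(draw i is brown); by symmetry each draw (even without replacement) has P(brown) = 6/19.
E[X] = 4 · 6/19 = 24/19 ≈ 1.2632.

24/19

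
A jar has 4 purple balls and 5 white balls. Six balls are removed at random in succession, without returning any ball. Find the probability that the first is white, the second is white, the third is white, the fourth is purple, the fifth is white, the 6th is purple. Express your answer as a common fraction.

Multiply the conditional probability of each draw in order, without replacement, so each draw removes one from its color and from the total.
P = (5/9) · (4/8) · (3/7) · (4/6) · (2/5) · (3/4) = 1/42 ≈ 0.0238.

1/42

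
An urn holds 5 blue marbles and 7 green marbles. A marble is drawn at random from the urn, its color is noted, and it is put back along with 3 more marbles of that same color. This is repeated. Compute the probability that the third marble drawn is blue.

5/12

Sum over the four possibilities for the first two draws (blue/not-blue each), tracking how the blue count and total change by +3 per draw.
P(third is blue) = 5/12 ≈ 0.4167. (In a Pólya urn every draw has the same marginal probability 5/12.)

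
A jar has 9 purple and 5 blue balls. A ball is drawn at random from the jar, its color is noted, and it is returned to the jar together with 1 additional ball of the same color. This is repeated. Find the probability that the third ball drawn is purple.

Sum over the four possibilities for the first two draws (purple/not-purple each), tracking how the purple count and total change by +1 per draw.
P(third is purple) = 9/14 ≈ 0.6429. (In a Pólya urn every draw has the same marginal probability 9/14.)

9/14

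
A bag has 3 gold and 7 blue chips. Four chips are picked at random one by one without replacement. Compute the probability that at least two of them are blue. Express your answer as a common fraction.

29/30

Sum the hypergeometric tail for j = 2,…,4 blue chips.
Favorable = C(7,2)·C(3,2) + C(7,3)·C(3,1) + C(7,4)·C(3,0) = 203; total = C(10,4) = 210.
P = 203/210 = 29/30 ≈ 0.9667.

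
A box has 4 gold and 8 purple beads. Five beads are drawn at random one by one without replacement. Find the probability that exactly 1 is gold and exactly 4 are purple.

35/99

Unordered draws without replacement: count favorable combinations over C(12,5).
Favorable = C(4,1) · C(8,4) = 280; total = C(12,5) = 792.
P = 280/792 = 35/99 ≈ 0.3535.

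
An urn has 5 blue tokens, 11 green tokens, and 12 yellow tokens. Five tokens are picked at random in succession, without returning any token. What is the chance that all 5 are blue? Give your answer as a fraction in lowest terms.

Unordered draws without replacement: count favorable combinations over C(28,5).
Favorable = C(5,5) · C(11,0) · C(12,0) = 1; total = C(28,5) = 98280.
P = 1/98280 = 1/98280 ≈ 0.0000.

1/98280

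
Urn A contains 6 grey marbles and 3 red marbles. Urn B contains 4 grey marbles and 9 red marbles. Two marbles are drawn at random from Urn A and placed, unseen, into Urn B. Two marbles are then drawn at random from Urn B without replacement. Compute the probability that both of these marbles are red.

101/252

Condition on how many of the transferred marbles are red (from Urn A: 3 red of 9; then Urn B has 15 total).
  0 red: C(3,0)C(6,2)/C(9,2) = 5/12; then P = C(9,2)/C(15,2) = 12/35
  1 red: C(3,1)C(6,1)/C(9,2) = 1/2; then P = C(10,2)/C(15,2) = 3/7
  2 red: C(3,2)C(6,0)/C(9,2) = 1/12; then P = C(11,2)/C(15,2) = 11/21
P(both red) = 101/252 ≈ 0.4008.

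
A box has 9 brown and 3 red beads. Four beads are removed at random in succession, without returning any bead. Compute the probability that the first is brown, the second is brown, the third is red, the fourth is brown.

Multiply the conditional probability of each draw in order, without replacement, so each draw removes one from its color and from the total.
P = (9/12) · (8/11) · (3/10) · (7/9) = 7/55 ≈ 0.1273.

7/55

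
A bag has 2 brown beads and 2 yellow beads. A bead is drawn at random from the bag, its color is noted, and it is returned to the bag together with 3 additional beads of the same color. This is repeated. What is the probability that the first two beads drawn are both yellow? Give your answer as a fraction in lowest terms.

After a yellow draw the bag holds 5 yellow out of 7.
P = (2/4)·(5/7) = 5/14 ≈ 0.3571.

5/14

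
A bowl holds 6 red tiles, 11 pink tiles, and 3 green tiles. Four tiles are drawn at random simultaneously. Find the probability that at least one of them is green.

29/57

Use the complement: P(at least one green) = 1 − P(no green).
P(none) = C(17,4)/C(20,4) = 2380/4845.
So P = 1 − 2380/4845 = 29/57 ≈ 0.5088.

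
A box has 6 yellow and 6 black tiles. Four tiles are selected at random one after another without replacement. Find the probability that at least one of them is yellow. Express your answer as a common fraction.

32/33

Use the complement: P(at least one yellow) = 1 − P(no yellow).
P(none) = C(6,4)/C(12,4) = 15/495.
So P = 1 − 15/495 = 32/33 ≈ 0.9697.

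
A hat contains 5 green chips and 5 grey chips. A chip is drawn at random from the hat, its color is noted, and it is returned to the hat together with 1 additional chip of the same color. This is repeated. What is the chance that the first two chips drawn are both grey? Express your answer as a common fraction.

3/11

After a grey draw the hat holds 6 grey out of 11.
P = (5/10)·(6/11) = 3/11 ≈ 0.2727.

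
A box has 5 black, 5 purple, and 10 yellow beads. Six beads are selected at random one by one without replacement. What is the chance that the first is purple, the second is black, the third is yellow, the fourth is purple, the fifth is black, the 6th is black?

5/11628

Multiply the conditional probability of each draw in order, without replacement, so each draw removes one from its color and from the total.
P = (5/20) · (5/19) · (10/18) · (4/17) · (4/16) · (3/15) = 5/11628 ≈ 0.0004.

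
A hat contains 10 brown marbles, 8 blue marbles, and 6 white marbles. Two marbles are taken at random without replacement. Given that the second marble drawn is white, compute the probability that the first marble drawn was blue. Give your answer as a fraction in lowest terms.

8/23

P(first=blue and the second marble drawn is white) = (8/24)·(6/23) = 2/23.
P(the second marble drawn is white) = Σ over first color = 5/46 + 2/23 + 5/92 = 1/4.
By Bayes, P(first=blue | the second marble drawn is white) = 2/23 / 1/4 = 8/23 ≈ 0.3478.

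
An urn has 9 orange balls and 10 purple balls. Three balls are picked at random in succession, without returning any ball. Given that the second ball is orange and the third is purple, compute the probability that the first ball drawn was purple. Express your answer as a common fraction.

9/17

P(first=purple and the second ball is orange and the third is purple) = (10/19)·(9/18)·(9/17) = 45/323.
P(E) = Σ over first color = 40/323 + 45/323 = 5/19.
By Bayes, P(first=purple | E) = 45/323 / 5/19 = 9/17 ≈ 0.5294.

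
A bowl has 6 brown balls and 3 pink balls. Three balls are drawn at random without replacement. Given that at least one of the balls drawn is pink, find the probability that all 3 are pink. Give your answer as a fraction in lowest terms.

P(all 3 pink) = C(3,3)/C(9,3) = 1/84; P(at least one pink) = 1 − C(6,3)/C(9,3) = 16/21.
Since 'all 3 pink' ⊆ 'at least one pink', P(all 3 | at least one) = 1/84 / 16/21 = 1/64 ≈ 0.0156.

1/64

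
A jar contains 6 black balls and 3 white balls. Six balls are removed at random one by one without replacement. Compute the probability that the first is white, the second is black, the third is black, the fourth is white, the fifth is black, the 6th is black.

Multiply the conditional probability of each draw in order, without replacement, so each draw removes one from its color and from the total.
P = (3/9) · (6/8) · (5/7) · (2/6) · (4/5) · (3/4) = 1/28 ≈ 0.0357.

1/28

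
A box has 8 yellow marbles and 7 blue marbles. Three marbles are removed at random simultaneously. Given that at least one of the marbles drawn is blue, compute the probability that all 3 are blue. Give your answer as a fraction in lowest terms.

5/57

P(all 3 blue) = C(7,3)/C(15,3) = 1/13; P(at least one blue) = 1 − C(8,3)/C(15,3) = 57/65.
Since 'all 3 blue' ⊆ 'at least one blue', P(all 3 | at least one) = 1/13 / 57/65 = 5/57 ≈ 0.0877.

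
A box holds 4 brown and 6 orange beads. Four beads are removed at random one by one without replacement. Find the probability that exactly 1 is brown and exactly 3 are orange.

Unordered draws without replacement: count favorable combinations over C(10,4).
Favorable = C(4,1) · C(6,3) = 80; total = C(10,4) = 210.
P = 80/210 = 8/21 ≈ 0.3810.

8/21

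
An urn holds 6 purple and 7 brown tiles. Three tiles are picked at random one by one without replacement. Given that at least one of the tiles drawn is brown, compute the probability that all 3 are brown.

5/38

P(all 3 brown) = C(7,3)/C(13,3) = 35/286; P(at least one brown) = 1 − C(6,3)/C(13,3) = 133/143.
Since 'all 3 brown' ⊆ 'at least one brown', P(all 3 | at least one) = 35/286 / 133/143 = 5/38 ≈ 0.1316.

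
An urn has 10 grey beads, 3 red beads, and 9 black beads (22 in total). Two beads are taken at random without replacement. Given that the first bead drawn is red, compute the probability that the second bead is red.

2/21

After removing 1 red, the urn has 2 red out of 21 remaining.
P(second is red | given) = 2/21 ≈ 0.0952.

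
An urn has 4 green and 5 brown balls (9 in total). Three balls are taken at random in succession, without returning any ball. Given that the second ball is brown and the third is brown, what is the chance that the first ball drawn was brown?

3/7

P(first=brown and the second ball is brown and the third is brown) = (5/9)·(4/8)·(3/7) = 5/42.
P(E) = Σ over first color = 10/63 + 5/42 = 5/18.
By Bayes, P(first=brown | E) = 5/42 / 5/18 = 3/7 ≈ 0.4286.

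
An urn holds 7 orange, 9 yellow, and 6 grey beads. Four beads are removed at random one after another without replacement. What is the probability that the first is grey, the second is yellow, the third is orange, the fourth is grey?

Multiply the conditional probability of each draw in order, without replacement, so each draw removes one from its color and from the total.
P = (6/22) · (9/21) · (7/20) · (5/19) = 9/836 ≈ 0.0108.

9/836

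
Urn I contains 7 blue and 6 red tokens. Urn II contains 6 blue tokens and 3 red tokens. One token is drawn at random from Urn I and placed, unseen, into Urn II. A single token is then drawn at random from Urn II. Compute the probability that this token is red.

Condition on how many of the transferred tokens are red (from Urn I: 6 red of 13; then Urn II has 10 total).
  0 red: C(6,0)C(7,1)/C(13,1) = 7/13; then P = 3/10
  1 red: C(6,1)C(7,0)/C(13,1) = 6/13; then P = 4/10
P(red from Urn II) = 9/26 ≈ 0.3462.

9/26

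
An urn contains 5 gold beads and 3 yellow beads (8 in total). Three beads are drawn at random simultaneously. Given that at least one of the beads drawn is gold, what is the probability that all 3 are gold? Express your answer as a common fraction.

P(all 3 gold) = C(5,3)/C(8,3) = 5/28; P(at least one gold) = 1 − C(3,3)/C(8,3) = 55/56.
Since 'all 3 gold' ⊆ 'at least one gold', P(all 3 | at least one) = 5/28 / 55/56 = 2/11 ≈ 0.1818.

2/11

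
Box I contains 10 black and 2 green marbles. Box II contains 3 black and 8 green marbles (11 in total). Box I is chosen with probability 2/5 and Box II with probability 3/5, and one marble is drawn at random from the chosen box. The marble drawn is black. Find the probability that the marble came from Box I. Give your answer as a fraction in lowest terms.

55/82

P(black | Box I) = 5/6; P(black | Box II) = 3/11.
P(black) = 2/5·5/6 + 3/5·3/11 = 82/165.
By Bayes' rule, P(Box I | black) = 1/3 / 82/165 = 55/82 ≈ 0.6707.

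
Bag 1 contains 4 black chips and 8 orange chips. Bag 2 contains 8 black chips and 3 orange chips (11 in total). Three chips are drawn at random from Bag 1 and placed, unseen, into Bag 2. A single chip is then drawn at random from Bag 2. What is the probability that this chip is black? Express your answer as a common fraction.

9/14

Condition on how many of the transferred chips are black (from Bag 1: 4 black of 12; then Bag 2 has 14 total).
  0 black: C(4,0)C(8,3)/C(12,3) = 14/55; then P = 8/14
  1 black: C(4,1)C(8,2)/C(12,3) = 28/55; then P = 9/14
  2 black: C(4,2)C(8,1)/C(12,3) = 12/55; then P = 10/14
  3 black: C(4,3)C(8,0)/C(12,3) = 1/55; then P = 11/14
P(black from Bag 2) = 9/14 ≈ 0.6429.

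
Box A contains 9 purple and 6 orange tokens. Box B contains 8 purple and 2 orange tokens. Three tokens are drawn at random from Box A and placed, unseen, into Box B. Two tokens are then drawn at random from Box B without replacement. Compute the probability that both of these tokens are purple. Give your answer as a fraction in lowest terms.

152/273

Condition on how many of the transferred tokens are purple (from Box A: 9 purple of 15; then Box B has 13 total).
  0 purple: C(9,0)C(6,3)/C(15,3) = 4/91; then P = C(8,2)/C(13,2) = 14/39
  1 purple: C(9,1)C(6,2)/C(15,3) = 27/91; then P = C(9,2)/C(13,2) = 6/13
  2 purple: C(9,2)C(6,1)/C(15,3) = 216/455; then P = C(10,2)/C(13,2) = 15/26
  3 purple: C(9,3)C(6,0)/C(15,3) = 12/65; then P = C(11,2)/C(13,2) = 55/78
P(both purple) = 152/273 ≈ 0.5568.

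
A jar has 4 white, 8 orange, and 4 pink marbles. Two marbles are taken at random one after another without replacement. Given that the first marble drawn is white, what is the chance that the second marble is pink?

4/15

After removing 1 white, the jar has 4 pink out of 15 remaining.
P(second is pink | given) = 4/15 ≈ 0.2667.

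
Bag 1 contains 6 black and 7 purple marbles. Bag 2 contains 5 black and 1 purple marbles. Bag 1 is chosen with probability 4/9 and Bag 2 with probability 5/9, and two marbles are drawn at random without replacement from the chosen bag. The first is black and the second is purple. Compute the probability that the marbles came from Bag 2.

65/149

P(E | Bag 1) = 7/26; P(E | Bag 2) = 1/6.
P(E) = 4/9·7/26 + 5/9·1/6 = 149/702.
By Bayes' rule, P(Bag 2 | E) = 5/54 / 149/702 = 65/149 ≈ 0.4362.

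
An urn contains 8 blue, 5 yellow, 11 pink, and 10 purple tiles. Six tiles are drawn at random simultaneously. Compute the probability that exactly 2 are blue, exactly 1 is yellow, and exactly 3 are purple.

Unordered draws without replacement: count favorable combinations over C(34,6).
Favorable = C(8,2) · C(5,1) · C(11,0) · C(10,3) = 16800; total = C(34,6) = 1344904.
P = 16800/1344904 = 2100/168113 ≈ 0.0125.

2100/168113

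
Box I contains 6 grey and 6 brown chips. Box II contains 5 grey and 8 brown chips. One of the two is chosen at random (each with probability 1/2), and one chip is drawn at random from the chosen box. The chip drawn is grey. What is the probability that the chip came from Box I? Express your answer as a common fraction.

P(grey | Box I) = 1/2; P(grey | Box II) = 5/13.
P(grey) = 1/2·1/2 + 1/2·5/13 = 23/52.
By Bayes' rule, P(Box I | grey) = 1/4 / 23/52 = 13/23 ≈ 0.5652.

13/23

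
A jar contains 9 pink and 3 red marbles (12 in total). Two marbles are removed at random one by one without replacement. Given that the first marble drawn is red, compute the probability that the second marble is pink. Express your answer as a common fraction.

9/11

After removing 1 red, the jar has 9 pink out of 11 remaining.
P(second is pink | given) = 9/11 ≈ 0.8182.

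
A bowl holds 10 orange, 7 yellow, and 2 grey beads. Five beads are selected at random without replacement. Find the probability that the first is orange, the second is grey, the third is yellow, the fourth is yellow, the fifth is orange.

Multiply the conditional probability of each draw in order, without replacement, so each draw removes one from its color and from the total.
P = (10/19) · (2/18) · (7/17) · (6/16) · (9/15) = 7/1292 ≈ 0.0054.

7/1292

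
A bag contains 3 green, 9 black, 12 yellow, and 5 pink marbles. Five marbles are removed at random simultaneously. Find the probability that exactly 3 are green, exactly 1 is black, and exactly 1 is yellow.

Unordered draws without replacement: count favorable combinations over C(29,5).
Favorable = C(3,3) · C(9,1) · C(12,1) · C(5,0) = 108; total = C(29,5) = 118755.
P = 108/118755 = 12/13195 ≈ 0.0009.

12/13195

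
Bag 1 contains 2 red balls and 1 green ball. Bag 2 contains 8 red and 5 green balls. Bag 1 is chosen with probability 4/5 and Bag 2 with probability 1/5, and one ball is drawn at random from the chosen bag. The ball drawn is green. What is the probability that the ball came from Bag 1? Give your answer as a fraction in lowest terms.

P(green | Bag 1) = 1/3; P(green | Bag 2) = 5/13.
P(green) = 4/5·1/3 + 1/5·5/13 = 67/195.
By Bayes' rule, P(Bag 1 | green) = 4/15 / 67/195 = 52/67 ≈ 0.7761.

52/67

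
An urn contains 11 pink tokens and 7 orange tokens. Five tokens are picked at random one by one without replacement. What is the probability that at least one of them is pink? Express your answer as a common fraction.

407/408

Use the complement: P(at least one pink) = 1 − P(no pink).
P(none) = C(7,5)/C(18,5) = 21/8568.
So P = 1 − 21/8568 = 407/408 ≈ 0.9975.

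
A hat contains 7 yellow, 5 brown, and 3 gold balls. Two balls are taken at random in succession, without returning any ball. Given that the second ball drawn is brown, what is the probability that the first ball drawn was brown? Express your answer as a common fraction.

2/7

P(first=brown and the second ball drawn is brown) = (5/15)·(4/14) = 2/21.
P(the second ball drawn is brown) = Σ over first color = 1/6 + 2/21 + 1/14 = 1/3.
By Bayes, P(first=brown | the second ball drawn is brown) = 2/21 / 1/3 = 2/7 ≈ 0.2857.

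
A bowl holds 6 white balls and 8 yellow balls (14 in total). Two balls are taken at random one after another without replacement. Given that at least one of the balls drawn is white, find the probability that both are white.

P(both white) = C(6,2)/C(14,2) = 15/91; P(at least one white) = 1 − C(8,2)/C(14,2) = 9/13.
Since 'both white' ⊆ 'at least one white', P(both | at least one) = 15/91 / 9/13 = 5/21 ≈ 0.2381.

5/21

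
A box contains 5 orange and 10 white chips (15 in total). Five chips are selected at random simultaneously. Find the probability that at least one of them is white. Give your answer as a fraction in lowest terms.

Use the complement: P(at least one white) = 1 − P(no white).
P(none) = C(5,5)/C(15,5) = 1/3003.
So P = 1 − 1/3003 = 3002/3003 ≈ 0.9997.

3002/3003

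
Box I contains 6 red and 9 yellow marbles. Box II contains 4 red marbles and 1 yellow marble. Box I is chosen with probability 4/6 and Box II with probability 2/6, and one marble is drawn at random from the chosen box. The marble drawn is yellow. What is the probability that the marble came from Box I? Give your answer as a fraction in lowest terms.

P(yellow | Box I) = 3/5; P(yellow | Box II) = 1/5.
P(yellow) = 2/3·3/5 + 1/3·1/5 = 7/15.
By Bayes' rule, P(Box I | yellow) = 2/5 / 7/15 = 6/7 ≈ 0.8571.

6/7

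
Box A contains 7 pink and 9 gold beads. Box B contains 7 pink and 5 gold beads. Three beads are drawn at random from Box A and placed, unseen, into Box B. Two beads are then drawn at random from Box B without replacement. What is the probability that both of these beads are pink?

Condition on how many of the transferred beads are pink (from Box A: 7 pink of 16; then Box B has 15 total).
  0 pink: C(7,0)C(9,3)/C(16,3) = 3/20; then P = C(7,2)/C(15,2) = 1/5
  1 pink: C(7,1)C(9,2)/C(16,3) = 9/20; then P = C(8,2)/C(15,2) = 4/15
  2 pink: C(7,2)C(9,1)/C(16,3) = 27/80; then P = C(9,2)/C(15,2) = 12/35
  3 pink: C(7,3)C(9,0)/C(16,3) = 1/16; then P = C(10,2)/C(15,2) = 3/7
P(both pink) = 117/400 ≈ 0.2925.

117/400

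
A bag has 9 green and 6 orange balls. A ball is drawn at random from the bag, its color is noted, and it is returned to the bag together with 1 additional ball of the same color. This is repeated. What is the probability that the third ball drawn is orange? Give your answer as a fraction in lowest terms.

2/5

Sum over the four possibilities for the first two draws (orange/not-orange each), tracking how the orange count and total change by +1 per draw.
P(third is orange) = 2/5 ≈ 0.4000. (In a Pólya urn every draw has the same marginal probability 6/15.)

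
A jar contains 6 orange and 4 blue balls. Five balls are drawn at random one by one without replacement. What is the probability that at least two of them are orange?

Sum the hypergeometric tail for j = 2,…,5 orange balls.
Favorable = C(6,2)·C(4,3) + C(6,3)·C(4,2) + C(6,4)·C(4,1) + C(6,5)·C(4,0) = 246; total = C(10,5) = 252.
P = 246/252 = 41/42 ≈ 0.9762.

41/42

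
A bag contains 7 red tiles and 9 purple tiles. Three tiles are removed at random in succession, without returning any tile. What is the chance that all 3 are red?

Unordered draws without replacement: count favorable combinations over C(16,3).
Favorable = C(7,3) · C(9,0) = 35; total = C(16,3) = 560.
P = 35/560 = 1/16 ≈ 0.0625.

1/16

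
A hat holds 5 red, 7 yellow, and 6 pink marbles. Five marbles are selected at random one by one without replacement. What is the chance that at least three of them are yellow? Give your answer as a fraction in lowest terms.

37/136

Sum the hypergeometric tail for j = 3,…,5 yellow marbles.
Favorable = C(7,3)·C(11,2) + C(7,4)·C(11,1) + C(7,5)·C(11,0) = 2331; total = C(18,5) = 8568.
P = 2331/8568 = 37/136 ≈ 0.2721.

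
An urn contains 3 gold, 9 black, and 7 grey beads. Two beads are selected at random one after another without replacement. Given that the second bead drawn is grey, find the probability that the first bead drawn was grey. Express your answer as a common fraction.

P(first=grey and the second bead drawn is grey) = (7/19)·(6/18) = 7/57.
P(the second bead drawn is grey) = Σ over first color = 7/114 + 7/38 + 7/57 = 7/19.
By Bayes, P(first=grey | the second bead drawn is grey) = 7/57 / 7/19 = 1/3 ≈ 0.3333.

1/3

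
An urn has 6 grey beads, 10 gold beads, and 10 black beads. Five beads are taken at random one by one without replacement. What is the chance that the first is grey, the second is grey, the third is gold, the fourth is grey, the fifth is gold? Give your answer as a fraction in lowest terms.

Multiply the conditional probability of each draw in order, without replacement, so each draw removes one from its color and from the total.
P = (6/26) · (5/25) · (10/24) · (4/23) · (9/22) = 9/6578 ≈ 0.0014.

9/6578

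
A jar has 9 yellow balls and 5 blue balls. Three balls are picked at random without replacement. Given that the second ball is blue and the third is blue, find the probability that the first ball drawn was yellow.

P(first=yellow and the second ball is blue and the third is blue) = (9/14)·(5/13)·(4/12) = 15/182.
P(E) = Σ over first color = 15/182 + 5/182 = 10/91.
By Bayes, P(first=yellow | E) = 15/182 / 10/91 = 3/4 ≈ 0.7500.

3/4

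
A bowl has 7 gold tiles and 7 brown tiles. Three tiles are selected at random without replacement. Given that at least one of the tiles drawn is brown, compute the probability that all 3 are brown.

5/47

P(all 3 brown) = C(7,3)/C(14,3) = 5/52; P(at least one brown) = 1 − C(7,3)/C(14,3) = 47/52.
Since 'all 3 brown' ⊆ 'at least one brown', P(all 3 | at least one) = 5/52 / 47/52 = 5/47 ≈ 0.1064.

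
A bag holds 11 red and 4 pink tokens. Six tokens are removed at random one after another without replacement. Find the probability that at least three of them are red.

90/91

Sum the hypergeometric tail for j = 3,…,6 red tokens.
Favorable = C(11,3)·C(4,3) + C(11,4)·C(4,2) + C(11,5)·C(4,1) + C(11,6)·C(4,0) = 4950; total = C(15,6) = 5005.
P = 4950/5005 = 90/91 ≈ 0.9890.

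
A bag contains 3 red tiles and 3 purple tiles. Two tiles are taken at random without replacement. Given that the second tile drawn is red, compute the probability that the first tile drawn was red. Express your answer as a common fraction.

2/5

P(first=red and the second tile drawn is red) = (3/6)·(2/5) = 1/5.
P(the second tile drawn is red) = Σ over first color = 1/5 + 3/10 = 1/2.
By Bayes, P(first=red | the second tile drawn is red) = 1/5 / 1/2 = 2/5 ≈ 0.4000.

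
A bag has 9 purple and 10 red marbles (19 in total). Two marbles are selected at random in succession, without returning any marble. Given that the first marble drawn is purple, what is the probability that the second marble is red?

After removing 1 purple, the bag has 10 red out of 18 remaining.
P(second is red | given) = 10/18 = 5/9 ≈ 0.5556.

5/9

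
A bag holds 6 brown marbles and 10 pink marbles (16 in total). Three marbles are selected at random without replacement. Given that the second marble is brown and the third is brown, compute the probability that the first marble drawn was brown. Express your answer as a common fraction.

2/7

P(first=brown and the second marble is brown and the third is brown) = (6/16)·(5/15)·(4/14) = 1/28.
P(E) = Σ over first color = 1/28 + 5/56 = 1/8.
By Bayes, P(first=brown | E) = 1/28 / 1/8 = 2/7 ≈ 0.2857.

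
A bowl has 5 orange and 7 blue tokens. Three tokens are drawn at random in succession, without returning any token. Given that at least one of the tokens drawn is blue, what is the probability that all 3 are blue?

1/6

P(all 3 blue) = C(7,3)/C(12,3) = 7/44; P(at least one blue) = 1 − C(5,3)/C(12,3) = 21/22.
Since 'all 3 blue' ⊆ 'at least one blue', P(all 3 | at least one) = 7/44 / 21/22 = 1/6 ≈ 0.1667.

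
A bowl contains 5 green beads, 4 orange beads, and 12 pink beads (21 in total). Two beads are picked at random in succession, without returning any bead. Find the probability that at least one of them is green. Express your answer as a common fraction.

3/7

Use the complement: P(at least one green) = 1 − P(no green).
P(none) = C(16,2)/C(21,2) = 120/210.
So P = 1 − 120/210 = 3/7 ≈ 0.4286.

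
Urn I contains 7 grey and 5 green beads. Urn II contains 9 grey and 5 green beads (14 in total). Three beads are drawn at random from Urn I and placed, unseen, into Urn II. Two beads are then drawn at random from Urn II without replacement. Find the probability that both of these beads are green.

735/5984

Condition on how many of the transferred beads are green (from Urn I: 5 green of 12; then Urn II has 17 total).
  0 green: C(5,0)C(7,3)/C(12,3) = 7/44; then P = C(5,2)/C(17,2) = 5/68
  1 green: C(5,1)C(7,2)/C(12,3) = 21/44; then P = C(6,2)/C(17,2) = 15/136
  2 green: C(5,2)C(7,1)/C(12,3) = 7/22; then P = C(7,2)/C(17,2) = 21/136
  3 green: C(5,3)C(7,0)/C(12,3) = 1/22; then P = C(8,2)/C(17,2) = 7/34
P(both green) = 735/5984 ≈ 0.1228.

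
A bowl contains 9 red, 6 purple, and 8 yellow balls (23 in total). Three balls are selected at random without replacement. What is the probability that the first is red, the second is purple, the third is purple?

Multiply the conditional probability of each draw in order, without replacement, so each draw removes one from its color and from the total.
P = (9/23) · (6/22) · (5/21) = 45/1771 ≈ 0.0254.

45/1771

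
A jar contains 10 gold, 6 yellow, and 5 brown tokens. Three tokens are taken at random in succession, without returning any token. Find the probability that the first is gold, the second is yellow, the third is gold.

9/133

Multiply the conditional probability of each draw in order, without replacement, so each draw removes one from its color and from the total.
P = (10/21) · (6/20) · (9/19) = 9/133 ≈ 0.0677.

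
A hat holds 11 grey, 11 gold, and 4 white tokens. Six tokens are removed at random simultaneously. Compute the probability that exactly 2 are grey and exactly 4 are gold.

Unordered draws without replacement: count favorable combinations over C(26,6).
Favorable = C(11,2) · C(11,4) · C(4,0) = 18150; total = C(26,6) = 230230.
P = 18150/230230 = 165/2093 ≈ 0.0788.

165/2093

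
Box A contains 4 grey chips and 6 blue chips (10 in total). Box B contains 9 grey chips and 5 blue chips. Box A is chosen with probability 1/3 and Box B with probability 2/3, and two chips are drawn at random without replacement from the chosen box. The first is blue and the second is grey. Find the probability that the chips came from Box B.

P(E | Box A) = 4/15; P(E | Box B) = 45/182.
P(E) = 1/3·4/15 + 2/3·45/182 = 1039/4095.
By Bayes' rule, P(Box B | E) = 15/91 / 1039/4095 = 675/1039 ≈ 0.6497.

675/1039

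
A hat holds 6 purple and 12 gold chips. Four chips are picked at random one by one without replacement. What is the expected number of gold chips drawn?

8/3

By linearity of expectation, E[X] = Σ P(draw i is gold); by symmetry each draw (even without replacement) has P(gold) = 12/18.
E[X] = 4 · 12/18 = 8/3 ≈ 2.6667.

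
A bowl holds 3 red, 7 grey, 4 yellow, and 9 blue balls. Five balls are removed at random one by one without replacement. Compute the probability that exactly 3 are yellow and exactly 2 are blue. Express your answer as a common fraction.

144/33649

Unordered draws without replacement: count favorable combinations over C(23,5).
Favorable = C(3,0) · C(7,0) · C(4,3) · C(9,2) = 144; total = C(23,5) = 33649.
P = 144/33649 = 144/33649 ≈ 0.0043.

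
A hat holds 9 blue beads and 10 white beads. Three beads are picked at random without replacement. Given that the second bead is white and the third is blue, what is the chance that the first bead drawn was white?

P(first=white and the second bead is white and the third is blue) = (10/19)·(9/18)·(9/17) = 45/323.
P(E) = Σ over first color = 40/323 + 45/323 = 5/19.
By Bayes, P(first=white | E) = 45/323 / 5/19 = 9/17 ≈ 0.5294.

9/17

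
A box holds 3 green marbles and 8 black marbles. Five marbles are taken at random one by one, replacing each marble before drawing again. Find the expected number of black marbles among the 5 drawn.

By linearity of expectation, E[X] = Σ P(draw i is black); each independent draw has P(black) = 8/11.
E[X] = 5 · 8/11 = 40/11 ≈ 3.6364.

40/11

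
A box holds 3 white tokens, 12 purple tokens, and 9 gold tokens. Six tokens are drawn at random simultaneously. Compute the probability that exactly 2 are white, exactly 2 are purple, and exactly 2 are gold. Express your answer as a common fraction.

162/3059

Unordered draws without replacement: count favorable combinations over C(24,6).
Favorable = C(3,2) · C(12,2) · C(9,2) = 7128; total = C(24,6) = 134596.
P = 7128/134596 = 162/3059 ≈ 0.0530.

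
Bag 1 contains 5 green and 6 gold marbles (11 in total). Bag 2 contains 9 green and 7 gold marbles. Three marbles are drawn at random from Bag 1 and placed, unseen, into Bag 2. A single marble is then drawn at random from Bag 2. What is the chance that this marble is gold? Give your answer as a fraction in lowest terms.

5/11

Condition on how many of the transferred marbles are gold (from Bag 1: 6 gold of 11; then Bag 2 has 19 total).
  0 gold: C(6,0)C(5,3)/C(11,3) = 2/33; then P = 7/19
  1 gold: C(6,1)C(5,2)/C(11,3) = 4/11; then P = 8/19
  2 gold: C(6,2)C(5,1)/C(11,3) = 5/11; then P = 9/19
  3 gold: C(6,3)C(5,0)/C(11,3) = 4/33; then P = 10/19
P(gold from Bag 2) = 5/11 ≈ 0.4545.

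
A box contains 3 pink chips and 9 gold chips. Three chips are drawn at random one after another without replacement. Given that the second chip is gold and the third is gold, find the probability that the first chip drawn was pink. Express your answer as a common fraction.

3/10

P(first=pink and the second chip is gold and the third is gold) = (3/12)·(9/11)·(8/10) = 9/55.
P(E) = Σ over first color = 9/55 + 21/55 = 6/11.
By Bayes, P(first=pink | E) = 9/55 / 6/11 = 3/10 ≈ 0.3000.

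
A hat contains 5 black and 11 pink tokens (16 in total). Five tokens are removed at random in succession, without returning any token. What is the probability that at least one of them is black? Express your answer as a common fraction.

Use the complement: P(at least one black) = 1 − P(no black).
P(none) = C(11,5)/C(16,5) = 462/4368.
So P = 1 − 462/4368 = 93/104 ≈ 0.8942.

93/104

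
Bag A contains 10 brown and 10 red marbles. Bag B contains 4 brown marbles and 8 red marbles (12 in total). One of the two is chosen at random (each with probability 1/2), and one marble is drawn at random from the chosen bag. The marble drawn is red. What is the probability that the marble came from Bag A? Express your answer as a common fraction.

3/7

P(red | Bag A) = 1/2; P(red | Bag B) = 2/3.
P(red) = 1/2·1/2 + 1/2·2/3 = 7/12.
By Bayes' rule, P(Bag A | red) = 1/4 / 7/12 = 3/7 ≈ 0.4286.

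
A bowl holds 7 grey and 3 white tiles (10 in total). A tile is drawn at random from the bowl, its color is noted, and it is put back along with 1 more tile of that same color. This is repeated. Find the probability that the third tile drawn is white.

Sum over the four possibilities for the first two draws (white/not-white each), tracking how the white count and total change by +1 per draw.
P(third is white) = 3/10 ≈ 0.3000. (In a Pólya urn every draw has the same marginal probability 3/10.)

3/10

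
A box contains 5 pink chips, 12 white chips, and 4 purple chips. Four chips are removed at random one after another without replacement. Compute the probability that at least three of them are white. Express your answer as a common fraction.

Sum the hypergeometric tail for j = 3,…,4 white chips.
Favorable = C(12,3)·C(9,1) + C(12,4)·C(9,0) = 2475; total = C(21,4) = 5985.
P = 2475/5985 = 55/133 ≈ 0.4135.

55/133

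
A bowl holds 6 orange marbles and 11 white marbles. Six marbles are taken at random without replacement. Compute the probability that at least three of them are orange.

Sum the hypergeometric tail for j = 3,…,6 orange marbles.
Favorable = C(6,3)·C(11,3) + C(6,4)·C(11,2) + C(6,5)·C(11,1) + C(6,6)·C(11,0) = 4192; total = C(17,6) = 12376.
P = 4192/12376 = 524/1547 ≈ 0.3387.

524/1547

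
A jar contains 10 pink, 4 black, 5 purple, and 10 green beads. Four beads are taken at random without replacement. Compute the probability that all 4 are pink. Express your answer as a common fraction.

Unordered draws without replacement: count favorable combinations over C(29,4).
Favorable = C(10,4) · C(4,0) · C(5,0) · C(10,0) = 210; total = C(29,4) = 23751.
P = 210/23751 = 10/1131 ≈ 0.0088.

10/1131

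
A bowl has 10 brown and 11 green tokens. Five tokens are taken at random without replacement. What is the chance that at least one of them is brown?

Use the complement: P(at least one brown) = 1 − P(no brown).
P(none) = C(11,5)/C(21,5) = 462/20349.
So P = 1 − 462/20349 = 947/969 ≈ 0.9773.

947/969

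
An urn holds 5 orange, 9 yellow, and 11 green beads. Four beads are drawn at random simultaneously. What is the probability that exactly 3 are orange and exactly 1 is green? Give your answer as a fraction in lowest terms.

1/115

Unordered draws without replacement: count favorable combinations over C(25,4).
Favorable = C(5,3) · C(9,0) · C(11,1) = 110; total = C(25,4) = 12650.
P = 110/12650 = 1/115 ≈ 0.0087.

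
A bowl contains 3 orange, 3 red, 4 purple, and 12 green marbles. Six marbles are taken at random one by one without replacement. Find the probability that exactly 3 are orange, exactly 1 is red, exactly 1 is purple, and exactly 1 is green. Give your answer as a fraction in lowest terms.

48/24871

Unordered draws without replacement: count favorable combinations over C(22,6).
Favorable = C(3,3) · C(3,1) · C(4,1) · C(12,1) = 144; total = C(22,6) = 74613.
P = 144/74613 = 48/24871 ≈ 0.0019.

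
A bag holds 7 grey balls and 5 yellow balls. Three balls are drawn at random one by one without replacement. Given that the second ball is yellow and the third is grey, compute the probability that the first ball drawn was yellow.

P(first=yellow and the second ball is yellow and the third is grey) = (5/12)·(4/11)·(7/10) = 7/66.
P(E) = Σ over first color = 7/44 + 7/66 = 35/132.
By Bayes, P(first=yellow | E) = 7/66 / 35/132 = 2/5 ≈ 0.4000.

2/5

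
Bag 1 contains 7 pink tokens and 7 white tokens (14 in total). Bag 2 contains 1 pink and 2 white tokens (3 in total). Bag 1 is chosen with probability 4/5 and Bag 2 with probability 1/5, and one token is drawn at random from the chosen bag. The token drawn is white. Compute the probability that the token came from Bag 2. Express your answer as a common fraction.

1/4

P(white | Bag 1) = 1/2; P(white | Bag 2) = 2/3.
P(white) = 4/5·1/2 + 1/5·2/3 = 8/15.
By Bayes' rule, P(Bag 2 | white) = 2/15 / 8/15 = 1/4 ≈ 0.2500.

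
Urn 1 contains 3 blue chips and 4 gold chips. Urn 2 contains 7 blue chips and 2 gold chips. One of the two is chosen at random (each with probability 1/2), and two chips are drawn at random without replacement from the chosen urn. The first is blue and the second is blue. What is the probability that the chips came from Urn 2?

P(E | Urn 1) = 1/7; P(E | Urn 2) = 7/12.
P(E) = 1/2·1/7 + 1/2·7/12 = 61/168.
By Bayes' rule, P(Urn 2 | E) = 7/24 / 61/168 = 49/61 ≈ 0.8033.

49/61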